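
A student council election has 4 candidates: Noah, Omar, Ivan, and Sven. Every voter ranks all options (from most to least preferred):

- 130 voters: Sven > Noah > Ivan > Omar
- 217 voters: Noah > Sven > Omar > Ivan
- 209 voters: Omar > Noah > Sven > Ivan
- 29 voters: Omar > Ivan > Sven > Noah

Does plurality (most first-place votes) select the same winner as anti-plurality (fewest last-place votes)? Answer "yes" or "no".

Plurality — first-place votes: Noah 217, Omar 238, Ivan 0, Sven 130. Winner: Omar.
Anti-plurality — last-place votes: Noah 29, Omar 130, Ivan 426, Sven 0. Winner: Sven.
The two methods disagree.

no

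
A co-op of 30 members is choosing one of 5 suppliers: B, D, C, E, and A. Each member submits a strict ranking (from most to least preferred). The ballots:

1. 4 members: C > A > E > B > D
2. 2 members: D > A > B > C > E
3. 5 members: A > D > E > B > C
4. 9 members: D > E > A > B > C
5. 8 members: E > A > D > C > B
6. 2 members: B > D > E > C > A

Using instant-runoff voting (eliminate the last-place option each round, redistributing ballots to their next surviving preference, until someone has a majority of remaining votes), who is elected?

A

Round 1: B 2, D 11, C 4, E 8, A 5. Eliminate B.
Round 2: D 13, C 4, E 8, A 5. Eliminate C.
Round 3: D 13, E 8, A 9. Eliminate E.
Round 4: D 13, A 17. A has a majority.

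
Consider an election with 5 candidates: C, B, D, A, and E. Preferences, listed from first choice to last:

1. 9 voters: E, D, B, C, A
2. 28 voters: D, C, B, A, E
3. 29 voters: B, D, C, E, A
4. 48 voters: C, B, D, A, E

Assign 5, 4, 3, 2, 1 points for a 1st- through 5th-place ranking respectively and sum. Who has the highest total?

C

C: 9·2 + 28·4 + 29·3 + 48·5 = 457
B: 9·3 + 28·3 + 29·5 + 48·4 = 448
D: 9·4 + 28·5 + 29·4 + 48·3 = 436
A: 9·1 + 28·2 + 29·1 + 48·2 = 190
E: 9·5 + 28·1 + 29·2 + 48·1 = 179
C has the highest Borda score (457).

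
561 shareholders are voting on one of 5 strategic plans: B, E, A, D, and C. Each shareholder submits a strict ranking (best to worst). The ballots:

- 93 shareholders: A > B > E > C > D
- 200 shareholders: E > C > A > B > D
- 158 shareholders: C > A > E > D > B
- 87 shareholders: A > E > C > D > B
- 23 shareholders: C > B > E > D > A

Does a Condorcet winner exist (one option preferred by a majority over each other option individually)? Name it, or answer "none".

none

Checking pairwise contests:
E beats B 445–116.
A beats E 338–223.
C beats A 381–180.
B beats D 316–245.
E beats C 380–181.
Every option loses at least one head-to-head, so there is no Condorcet winner.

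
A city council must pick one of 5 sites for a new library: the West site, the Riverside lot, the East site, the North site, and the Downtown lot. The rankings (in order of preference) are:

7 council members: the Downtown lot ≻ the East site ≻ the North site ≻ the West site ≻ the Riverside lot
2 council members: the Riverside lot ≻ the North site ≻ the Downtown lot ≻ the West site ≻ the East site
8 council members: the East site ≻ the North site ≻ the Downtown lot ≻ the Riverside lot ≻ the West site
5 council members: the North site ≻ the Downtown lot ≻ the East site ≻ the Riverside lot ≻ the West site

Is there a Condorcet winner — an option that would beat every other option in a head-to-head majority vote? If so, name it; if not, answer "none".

Checking pairwise contests:
the Riverside lot beats the West site 15–7.
the East site beats the Riverside lot 20–2.
the Downtown lot beats the East site 14–8.
the East site beats the North site 15–7.
the North site beats the Downtown lot 15–7.
Every option loses at least one head-to-head, so there is no Condorcet winner.

none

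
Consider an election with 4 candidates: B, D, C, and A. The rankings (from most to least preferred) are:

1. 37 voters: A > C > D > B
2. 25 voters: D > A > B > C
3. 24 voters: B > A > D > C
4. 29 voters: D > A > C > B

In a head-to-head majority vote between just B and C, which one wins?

C

Voters preferring B to C: 49; preferring C to B: 66.
C wins the head-to-head.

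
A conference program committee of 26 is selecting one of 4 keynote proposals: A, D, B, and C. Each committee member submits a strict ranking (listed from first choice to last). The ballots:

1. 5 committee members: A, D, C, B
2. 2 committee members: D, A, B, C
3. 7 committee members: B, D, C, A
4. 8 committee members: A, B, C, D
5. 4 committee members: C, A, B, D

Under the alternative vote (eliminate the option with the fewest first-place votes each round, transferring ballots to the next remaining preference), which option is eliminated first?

D

Round 1: A 13, D 2, B 7, C 4. Eliminate D.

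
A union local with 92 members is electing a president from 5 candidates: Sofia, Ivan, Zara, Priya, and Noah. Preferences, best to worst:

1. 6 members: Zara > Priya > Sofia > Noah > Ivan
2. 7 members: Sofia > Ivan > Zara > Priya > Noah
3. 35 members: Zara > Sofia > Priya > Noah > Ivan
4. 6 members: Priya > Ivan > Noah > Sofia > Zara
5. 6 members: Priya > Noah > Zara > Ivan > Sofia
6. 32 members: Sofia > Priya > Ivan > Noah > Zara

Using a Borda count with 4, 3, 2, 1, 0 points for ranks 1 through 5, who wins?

Sofia

Sofia: 6·2 + 7·4 + 35·3 + 6·1 + 6·0 + 32·4 = 279
Ivan: 6·0 + 7·3 + 35·0 + 6·3 + 6·1 + 32·2 = 109
Zara: 6·4 + 7·2 + 35·4 + 6·0 + 6·2 + 32·0 = 190
Priya: 6·3 + 7·1 + 35·2 + 6·4 + 6·4 + 32·3 = 239
Noah: 6·1 + 7·0 + 35·1 + 6·2 + 6·3 + 32·1 = 103
Sofia has the highest Borda score (279).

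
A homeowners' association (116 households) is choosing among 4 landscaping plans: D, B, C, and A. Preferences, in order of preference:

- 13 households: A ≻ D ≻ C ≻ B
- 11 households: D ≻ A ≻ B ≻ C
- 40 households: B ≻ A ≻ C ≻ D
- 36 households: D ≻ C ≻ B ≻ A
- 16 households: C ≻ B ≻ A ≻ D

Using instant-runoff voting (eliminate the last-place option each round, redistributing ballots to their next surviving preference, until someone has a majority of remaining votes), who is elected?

Round 1: D 47, B 40, C 16, A 13. Eliminate A.
Round 2: D 60, B 40, C 16. D has a majority.

D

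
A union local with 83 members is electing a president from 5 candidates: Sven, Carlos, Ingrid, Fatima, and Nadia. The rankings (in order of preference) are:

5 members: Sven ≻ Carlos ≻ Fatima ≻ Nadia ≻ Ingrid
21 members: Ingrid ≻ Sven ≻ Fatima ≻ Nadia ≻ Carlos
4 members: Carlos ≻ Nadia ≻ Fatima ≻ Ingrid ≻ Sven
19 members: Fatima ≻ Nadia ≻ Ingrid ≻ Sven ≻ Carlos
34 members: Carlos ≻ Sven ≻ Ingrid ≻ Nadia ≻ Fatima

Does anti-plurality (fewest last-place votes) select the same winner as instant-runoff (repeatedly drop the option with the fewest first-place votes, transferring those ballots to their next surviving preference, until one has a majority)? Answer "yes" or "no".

no

Anti-plurality — last-place votes: Sven 4, Carlos 40, Ingrid 5, Fatima 34, Nadia 0. Winner: Nadia.
Instant-runoff — R1 Sven 5, Carlos 38, Ingrid 21, Fatima 19, Nadia 0 (Nadia out); R2 Sven 5, Carlos 38, Ingrid 21, Fatima 19 (Sven out); R3 Carlos 43, Ingrid 21, Fatima 19 (Carlos winner). Winner: Carlos.
The two methods disagree.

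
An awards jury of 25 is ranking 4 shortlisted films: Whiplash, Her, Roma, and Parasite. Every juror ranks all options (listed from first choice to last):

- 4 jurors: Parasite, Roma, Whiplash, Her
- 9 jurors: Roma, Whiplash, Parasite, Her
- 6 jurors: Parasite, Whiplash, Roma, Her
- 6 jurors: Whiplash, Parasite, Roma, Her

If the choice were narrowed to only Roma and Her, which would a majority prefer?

Voters preferring Roma to Her: 25; preferring Her to Roma: 0.
Roma wins the head-to-head.

Roma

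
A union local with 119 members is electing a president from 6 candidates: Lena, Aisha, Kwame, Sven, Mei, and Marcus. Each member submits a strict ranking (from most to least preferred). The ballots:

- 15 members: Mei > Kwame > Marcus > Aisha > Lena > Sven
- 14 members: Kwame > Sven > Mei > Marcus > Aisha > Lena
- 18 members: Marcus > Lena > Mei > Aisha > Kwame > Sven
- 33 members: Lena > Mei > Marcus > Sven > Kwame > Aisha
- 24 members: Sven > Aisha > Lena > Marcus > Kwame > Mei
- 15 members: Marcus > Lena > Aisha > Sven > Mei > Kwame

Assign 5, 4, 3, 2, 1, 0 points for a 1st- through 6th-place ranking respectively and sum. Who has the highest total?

Marcus

Lena: 15·1 + 14·0 + 18·4 + 33·5 + 24·3 + 15·4 = 384
Aisha: 15·2 + 14·1 + 18·2 + 33·0 + 24·4 + 15·3 = 221
Kwame: 15·4 + 14·5 + 18·1 + 33·1 + 24·1 + 15·0 = 205
Sven: 15·0 + 14·4 + 18·0 + 33·2 + 24·5 + 15·2 = 272
Mei: 15·5 + 14·3 + 18·3 + 33·4 + 24·0 + 15·1 = 318
Marcus: 15·3 + 14·2 + 18·5 + 33·3 + 24·2 + 15·5 = 385
Marcus has the highest Borda score (385).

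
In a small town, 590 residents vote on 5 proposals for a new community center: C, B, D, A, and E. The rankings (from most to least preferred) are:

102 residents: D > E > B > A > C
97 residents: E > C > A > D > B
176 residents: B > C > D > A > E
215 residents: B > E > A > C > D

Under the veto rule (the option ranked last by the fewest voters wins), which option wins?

A

Last-place votes: C 102, B 97, D 215, A 0, E 176.
A is ranked last by the fewest voters, so A wins.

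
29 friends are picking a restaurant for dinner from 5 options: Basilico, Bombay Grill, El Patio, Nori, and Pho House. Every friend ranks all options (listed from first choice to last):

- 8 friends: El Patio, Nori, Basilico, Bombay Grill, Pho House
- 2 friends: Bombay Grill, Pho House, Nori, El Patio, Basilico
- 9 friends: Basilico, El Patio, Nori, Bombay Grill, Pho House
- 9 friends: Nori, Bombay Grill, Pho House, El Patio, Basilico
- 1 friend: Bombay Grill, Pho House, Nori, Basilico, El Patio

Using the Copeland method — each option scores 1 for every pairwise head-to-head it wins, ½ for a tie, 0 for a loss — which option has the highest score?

Basilico: beats Bombay Grill and Pho House; loses to El Patio and Nori → score 2.
Bombay Grill: beats Pho House; loses to Basilico, El Patio, and Nori → score 1.
El Patio: beats Basilico, Bombay Grill, Nori, and Pho House → score 4.
Nori: beats Basilico, Bombay Grill, and Pho House; loses to El Patio → score 3.
Pho House: loses to Basilico, Bombay Grill, El Patio, and Nori → score 0.
El Patio has the best pairwise record.

El Patio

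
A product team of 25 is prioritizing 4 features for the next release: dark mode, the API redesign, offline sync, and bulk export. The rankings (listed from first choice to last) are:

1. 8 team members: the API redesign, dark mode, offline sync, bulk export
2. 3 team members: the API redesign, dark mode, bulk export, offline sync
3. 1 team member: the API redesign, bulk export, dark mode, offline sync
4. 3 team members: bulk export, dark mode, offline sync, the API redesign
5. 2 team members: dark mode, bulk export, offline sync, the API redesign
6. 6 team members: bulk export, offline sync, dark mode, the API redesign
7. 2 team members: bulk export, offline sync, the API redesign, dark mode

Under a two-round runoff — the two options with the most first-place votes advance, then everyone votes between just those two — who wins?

Round 1 first-place votes: dark mode 2, the API redesign 12, offline sync 0, bulk export 11.
the API redesign and bulk export advance.
Runoff: the API redesign is preferred to bulk export by 12 voters; bulk export by 13.
bulk export wins the runoff.

bulk export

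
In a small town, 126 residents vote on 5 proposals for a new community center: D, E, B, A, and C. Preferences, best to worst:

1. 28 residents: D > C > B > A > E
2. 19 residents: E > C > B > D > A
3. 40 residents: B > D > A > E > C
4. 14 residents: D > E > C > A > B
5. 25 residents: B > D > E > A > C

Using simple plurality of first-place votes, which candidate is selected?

First-place votes: D 42, E 19, B 65, A 0, C 0.
B has the most first-place votes.

B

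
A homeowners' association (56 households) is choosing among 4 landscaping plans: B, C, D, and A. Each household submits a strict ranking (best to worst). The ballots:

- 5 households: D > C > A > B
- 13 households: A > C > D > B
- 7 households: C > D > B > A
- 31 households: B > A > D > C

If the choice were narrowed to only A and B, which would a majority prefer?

Voters preferring A to B: 18; preferring B to A: 38.
B wins the head-to-head.

B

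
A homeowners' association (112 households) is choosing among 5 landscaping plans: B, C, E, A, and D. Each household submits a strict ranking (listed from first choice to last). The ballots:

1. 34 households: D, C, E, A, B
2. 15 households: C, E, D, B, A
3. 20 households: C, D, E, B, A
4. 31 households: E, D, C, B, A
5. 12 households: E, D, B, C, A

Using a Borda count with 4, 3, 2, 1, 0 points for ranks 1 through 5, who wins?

D

B: 34·0 + 15·1 + 20·1 + 31·1 + 12·2 = 90
C: 34·3 + 15·4 + 20·4 + 31·2 + 12·1 = 316
E: 34·2 + 15·3 + 20·2 + 31·4 + 12·4 = 325
A: 34·1 + 15·0 + 20·0 + 31·0 + 12·0 = 34
D: 34·4 + 15·2 + 20·3 + 31·3 + 12·3 = 355
D has the highest Borda score (355).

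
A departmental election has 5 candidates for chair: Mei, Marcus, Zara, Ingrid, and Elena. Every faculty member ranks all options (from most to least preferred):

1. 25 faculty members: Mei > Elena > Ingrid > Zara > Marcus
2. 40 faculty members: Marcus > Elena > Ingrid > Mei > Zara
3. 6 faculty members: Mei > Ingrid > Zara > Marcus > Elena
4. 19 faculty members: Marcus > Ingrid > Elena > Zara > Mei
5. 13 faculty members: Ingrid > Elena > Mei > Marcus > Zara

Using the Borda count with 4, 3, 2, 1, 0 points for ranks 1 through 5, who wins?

Mei: 25·4 + 40·1 + 6·4 + 19·0 + 13·2 = 190
Marcus: 25·0 + 40·4 + 6·1 + 19·4 + 13·1 = 255
Zara: 25·1 + 40·0 + 6·2 + 19·1 + 13·0 = 56
Ingrid: 25·2 + 40·2 + 6·3 + 19·3 + 13·4 = 257
Elena: 25·3 + 40·3 + 6·0 + 19·2 + 13·3 = 272
Elena has the highest Borda score (272).

Elena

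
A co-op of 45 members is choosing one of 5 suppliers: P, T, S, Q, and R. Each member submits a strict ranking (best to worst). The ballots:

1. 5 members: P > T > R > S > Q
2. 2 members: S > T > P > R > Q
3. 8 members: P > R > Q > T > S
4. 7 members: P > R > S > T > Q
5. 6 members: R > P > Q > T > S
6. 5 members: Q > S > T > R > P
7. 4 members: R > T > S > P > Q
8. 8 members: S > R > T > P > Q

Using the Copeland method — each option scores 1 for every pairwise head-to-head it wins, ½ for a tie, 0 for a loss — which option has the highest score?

R

P: beats T, S, and Q; loses to R → score 3.
T: beats S and Q; loses to P and R → score 2.
S: beats Q; loses to P, T, and R → score 1.
Q: loses to P, T, S, and R → score 0.
R: beats P, T, S, and Q → score 4.
R has the best pairwise record.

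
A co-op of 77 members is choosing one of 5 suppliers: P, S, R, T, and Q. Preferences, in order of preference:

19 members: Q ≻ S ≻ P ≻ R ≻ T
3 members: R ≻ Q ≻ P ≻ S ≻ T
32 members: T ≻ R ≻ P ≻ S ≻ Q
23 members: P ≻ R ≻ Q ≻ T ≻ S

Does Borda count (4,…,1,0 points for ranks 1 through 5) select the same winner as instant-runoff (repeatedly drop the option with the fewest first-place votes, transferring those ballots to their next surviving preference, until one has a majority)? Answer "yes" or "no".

Borda — scores: P 200, S 92, R 196, T 151, Q 131. Winner: P.
Instant-runoff — R1 P 23, S 0, R 3, T 32, Q 19 (S out); R2 P 23, R 3, T 32, Q 19 (R out); R3 P 23, T 32, Q 22 (Q out); R4 P 45, T 32 (P winner). Winner: P.
The two methods agree.

yes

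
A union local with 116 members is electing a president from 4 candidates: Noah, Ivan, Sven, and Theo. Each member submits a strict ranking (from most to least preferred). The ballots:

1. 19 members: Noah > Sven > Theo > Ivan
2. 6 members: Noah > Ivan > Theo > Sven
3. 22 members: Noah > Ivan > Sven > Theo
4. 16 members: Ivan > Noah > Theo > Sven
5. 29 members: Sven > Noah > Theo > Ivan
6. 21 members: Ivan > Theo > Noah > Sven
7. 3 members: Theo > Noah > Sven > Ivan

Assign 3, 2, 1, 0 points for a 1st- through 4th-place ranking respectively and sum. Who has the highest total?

Noah: 19·3 + 6·3 + 22·3 + 16·2 + 29·2 + 21·1 + 3·2 = 258
Ivan: 19·0 + 6·2 + 22·2 + 16·3 + 29·0 + 21·3 + 3·0 = 167
Sven: 19·2 + 6·0 + 22·1 + 16·0 + 29·3 + 21·0 + 3·1 = 150
Theo: 19·1 + 6·1 + 22·0 + 16·1 + 29·1 + 21·2 + 3·3 = 121
Noah has the highest Borda score (258).

Noah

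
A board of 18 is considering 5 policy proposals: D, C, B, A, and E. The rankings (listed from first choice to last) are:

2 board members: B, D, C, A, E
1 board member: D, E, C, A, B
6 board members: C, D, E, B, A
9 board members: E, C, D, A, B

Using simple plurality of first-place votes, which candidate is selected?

E

First-place votes: D 1, C 6, B 2, A 0, E 9.
E has the most first-place votes.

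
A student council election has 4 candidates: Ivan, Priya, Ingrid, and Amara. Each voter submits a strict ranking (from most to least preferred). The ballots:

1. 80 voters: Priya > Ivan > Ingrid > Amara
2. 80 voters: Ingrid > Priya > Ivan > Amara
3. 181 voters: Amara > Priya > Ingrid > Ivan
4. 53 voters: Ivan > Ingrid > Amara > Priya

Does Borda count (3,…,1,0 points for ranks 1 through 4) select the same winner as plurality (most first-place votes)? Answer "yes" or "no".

no

Borda — scores: Ivan 399, Priya 762, Ingrid 607, Amara 596. Winner: Priya.
Plurality — first-place votes: Ivan 53, Priya 80, Ingrid 80, Amara 181. Winner: Amara.
The two methods disagree.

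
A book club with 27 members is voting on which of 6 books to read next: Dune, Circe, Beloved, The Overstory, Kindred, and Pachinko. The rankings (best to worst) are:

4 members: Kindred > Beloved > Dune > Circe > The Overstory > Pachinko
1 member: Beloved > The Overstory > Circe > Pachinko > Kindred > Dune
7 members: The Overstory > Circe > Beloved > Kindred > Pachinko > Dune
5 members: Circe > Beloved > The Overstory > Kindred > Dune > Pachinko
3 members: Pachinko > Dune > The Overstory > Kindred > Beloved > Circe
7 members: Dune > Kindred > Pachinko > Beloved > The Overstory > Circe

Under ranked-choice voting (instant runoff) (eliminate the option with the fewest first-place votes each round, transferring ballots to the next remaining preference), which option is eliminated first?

Round 1: Dune 7, Circe 5, Beloved 1, The Overstory 7, Kindred 4, Pachinko 3. Eliminate Beloved.

Beloved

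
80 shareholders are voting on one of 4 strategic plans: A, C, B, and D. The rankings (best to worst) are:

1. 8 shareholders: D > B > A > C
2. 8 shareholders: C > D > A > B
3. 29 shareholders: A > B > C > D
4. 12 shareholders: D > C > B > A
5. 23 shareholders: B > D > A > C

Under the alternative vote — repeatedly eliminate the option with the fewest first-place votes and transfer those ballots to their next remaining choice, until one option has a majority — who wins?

Round 1: A 29, C 8, B 23, D 20. Eliminate C.
Round 2: A 29, B 23, D 28. Eliminate B.
Round 3: A 29, D 51. D has a majority.

D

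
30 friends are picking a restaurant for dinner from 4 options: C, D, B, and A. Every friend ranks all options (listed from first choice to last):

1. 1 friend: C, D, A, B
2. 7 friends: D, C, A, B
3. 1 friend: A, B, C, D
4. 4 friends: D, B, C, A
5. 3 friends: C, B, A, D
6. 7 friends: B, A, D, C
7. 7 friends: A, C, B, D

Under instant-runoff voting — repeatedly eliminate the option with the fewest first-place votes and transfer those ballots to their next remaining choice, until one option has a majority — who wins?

Round 1: C 4, D 11, B 7, A 8. Eliminate C.
Round 2: D 12, B 10, A 8. Eliminate A.
Round 3: D 12, B 18. B has a majority.

B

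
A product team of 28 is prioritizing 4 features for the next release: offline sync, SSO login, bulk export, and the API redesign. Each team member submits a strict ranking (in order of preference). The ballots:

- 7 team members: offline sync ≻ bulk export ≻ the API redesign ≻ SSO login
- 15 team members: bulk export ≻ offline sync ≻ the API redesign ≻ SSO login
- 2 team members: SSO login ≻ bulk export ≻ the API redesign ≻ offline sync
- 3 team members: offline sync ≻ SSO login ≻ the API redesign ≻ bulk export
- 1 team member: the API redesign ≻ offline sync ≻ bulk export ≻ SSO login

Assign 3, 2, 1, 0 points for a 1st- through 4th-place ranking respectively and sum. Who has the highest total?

bulk export

offline sync: 7·3 + 15·2 + 2·0 + 3·3 + 1·2 = 62
SSO login: 7·0 + 15·0 + 2·3 + 3·2 + 1·0 = 12
bulk export: 7·2 + 15·3 + 2·2 + 3·0 + 1·1 = 64
the API redesign: 7·1 + 15·1 + 2·1 + 3·1 + 1·3 = 30
bulk export has the highest Borda score (64).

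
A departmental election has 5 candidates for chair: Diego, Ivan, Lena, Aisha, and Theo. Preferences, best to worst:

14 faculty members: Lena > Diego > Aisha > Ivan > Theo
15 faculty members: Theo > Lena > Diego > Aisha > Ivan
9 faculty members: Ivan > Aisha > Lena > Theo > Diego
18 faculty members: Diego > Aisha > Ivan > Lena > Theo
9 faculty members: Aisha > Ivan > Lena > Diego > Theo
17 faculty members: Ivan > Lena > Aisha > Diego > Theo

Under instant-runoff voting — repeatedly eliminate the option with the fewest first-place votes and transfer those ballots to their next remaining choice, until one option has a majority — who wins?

Round 1: Diego 18, Ivan 26, Lena 14, Aisha 9, Theo 15. Eliminate Aisha.
Round 2: Diego 18, Ivan 35, Lena 14, Theo 15. Eliminate Lena.
Round 3: Diego 32, Ivan 35, Theo 15. Eliminate Theo.
Round 4: Diego 47, Ivan 35. Diego has a majority.

Diego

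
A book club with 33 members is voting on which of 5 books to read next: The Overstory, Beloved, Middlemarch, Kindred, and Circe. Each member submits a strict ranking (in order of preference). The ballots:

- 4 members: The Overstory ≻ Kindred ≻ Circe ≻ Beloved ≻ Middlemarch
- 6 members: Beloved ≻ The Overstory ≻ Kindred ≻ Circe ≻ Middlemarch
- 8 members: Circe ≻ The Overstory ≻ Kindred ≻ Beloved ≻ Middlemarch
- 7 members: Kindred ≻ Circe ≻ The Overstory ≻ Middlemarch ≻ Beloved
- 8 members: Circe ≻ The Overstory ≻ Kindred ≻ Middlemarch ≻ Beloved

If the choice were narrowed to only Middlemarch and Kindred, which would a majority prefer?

Kindred

Voters preferring Middlemarch to Kindred: 0; preferring Kindred to Middlemarch: 33.
Kindred wins the head-to-head.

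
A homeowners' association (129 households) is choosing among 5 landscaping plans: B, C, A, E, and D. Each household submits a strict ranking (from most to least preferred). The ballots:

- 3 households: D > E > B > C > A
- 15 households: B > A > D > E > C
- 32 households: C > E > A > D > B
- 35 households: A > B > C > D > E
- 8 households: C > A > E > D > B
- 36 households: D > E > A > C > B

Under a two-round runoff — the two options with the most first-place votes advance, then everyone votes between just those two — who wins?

Round 1 first-place votes: B 15, C 40, A 35, E 0, D 39.
C and D advance.
Runoff: C is preferred to D by 75 voters; D by 54.
C wins the runoff.

C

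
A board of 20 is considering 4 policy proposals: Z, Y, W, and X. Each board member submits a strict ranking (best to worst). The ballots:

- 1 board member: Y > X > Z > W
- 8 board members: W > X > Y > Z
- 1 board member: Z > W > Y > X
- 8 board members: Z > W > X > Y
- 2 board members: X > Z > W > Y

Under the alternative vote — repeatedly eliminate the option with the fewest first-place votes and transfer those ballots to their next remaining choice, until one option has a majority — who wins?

Round 1: Z 9, Y 1, W 8, X 2. Eliminate Y.
Round 2: Z 9, W 8, X 3. Eliminate X.
Round 3: Z 12, W 8. Z has a majority.

Z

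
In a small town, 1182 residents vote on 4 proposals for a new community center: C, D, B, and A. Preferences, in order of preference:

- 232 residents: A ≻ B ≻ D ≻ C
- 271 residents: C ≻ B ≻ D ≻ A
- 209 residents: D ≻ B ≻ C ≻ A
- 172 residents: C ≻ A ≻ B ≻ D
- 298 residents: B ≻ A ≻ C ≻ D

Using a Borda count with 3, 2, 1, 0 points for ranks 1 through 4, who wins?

B

C: 232·0 + 271·3 + 209·1 + 172·3 + 298·1 = 1836
D: 232·1 + 271·1 + 209·3 + 172·0 + 298·0 = 1130
B: 232·2 + 271·2 + 209·2 + 172·1 + 298·3 = 2490
A: 232·3 + 271·0 + 209·0 + 172·2 + 298·2 = 1636
B has the highest Borda score (2490).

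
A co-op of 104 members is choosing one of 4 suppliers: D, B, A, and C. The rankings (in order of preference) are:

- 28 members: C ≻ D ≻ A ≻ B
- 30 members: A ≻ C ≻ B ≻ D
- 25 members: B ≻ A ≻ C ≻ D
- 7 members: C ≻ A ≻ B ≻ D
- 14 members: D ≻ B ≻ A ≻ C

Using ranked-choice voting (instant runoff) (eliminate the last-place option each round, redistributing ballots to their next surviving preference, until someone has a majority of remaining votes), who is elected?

Round 1: D 14, B 25, A 30, C 35. Eliminate D.
Round 2: B 39, A 30, C 35. Eliminate A.
Round 3: B 39, C 65. C has a majority.

C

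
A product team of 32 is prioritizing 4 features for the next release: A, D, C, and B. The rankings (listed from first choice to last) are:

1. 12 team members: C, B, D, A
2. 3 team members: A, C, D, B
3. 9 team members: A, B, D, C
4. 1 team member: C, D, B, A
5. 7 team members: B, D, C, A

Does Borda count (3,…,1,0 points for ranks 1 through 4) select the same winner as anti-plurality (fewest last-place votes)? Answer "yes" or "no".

Borda — scores: A 36, D 40, C 52, B 64. Winner: B.
Anti-plurality — last-place votes: A 20, D 0, C 9, B 3. Winner: D.
The two methods disagree.

no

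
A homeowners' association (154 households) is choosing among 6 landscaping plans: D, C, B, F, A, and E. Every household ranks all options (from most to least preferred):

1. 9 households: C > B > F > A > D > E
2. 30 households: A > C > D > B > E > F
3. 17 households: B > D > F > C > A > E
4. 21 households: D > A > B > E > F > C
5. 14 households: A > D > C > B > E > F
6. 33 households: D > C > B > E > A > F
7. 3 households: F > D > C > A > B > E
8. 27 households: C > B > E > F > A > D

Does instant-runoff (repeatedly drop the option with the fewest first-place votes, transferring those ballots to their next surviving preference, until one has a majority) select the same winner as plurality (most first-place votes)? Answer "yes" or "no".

no

Instant-runoff — R1 D 54, C 36, B 17, F 3, A 44, E 0 (E out); R2 D 54, C 36, B 17, F 3, A 44 (F out); R3 D 57, C 36, B 17, A 44 (B out); R4 D 74, C 36, A 44 (C out); R5 D 74, A 80 (A winner). Winner: A.
Plurality — first-place votes: D 54, C 36, B 17, F 3, A 44, E 0. Winner: D.
The two methods disagree.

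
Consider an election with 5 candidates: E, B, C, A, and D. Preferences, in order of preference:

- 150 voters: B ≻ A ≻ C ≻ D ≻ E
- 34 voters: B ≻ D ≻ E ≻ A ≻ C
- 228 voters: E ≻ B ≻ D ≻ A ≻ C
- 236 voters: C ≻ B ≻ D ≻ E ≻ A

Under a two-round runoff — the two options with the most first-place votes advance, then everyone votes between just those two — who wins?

Round 1 first-place votes: E 228, B 184, C 236, A 0, D 0.
C and E advance.
Runoff: C is preferred to E by 386 voters; E by 262.
C wins the runoff.

C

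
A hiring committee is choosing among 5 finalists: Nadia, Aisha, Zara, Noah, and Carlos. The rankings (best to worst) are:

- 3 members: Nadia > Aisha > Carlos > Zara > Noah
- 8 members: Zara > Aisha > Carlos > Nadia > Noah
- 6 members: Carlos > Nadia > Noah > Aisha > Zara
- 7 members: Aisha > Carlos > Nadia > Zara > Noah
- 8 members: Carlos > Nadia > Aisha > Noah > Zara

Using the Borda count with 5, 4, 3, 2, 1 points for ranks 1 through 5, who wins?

Nadia: 3·5 + 8·2 + 6·4 + 7·3 + 8·4 = 108
Aisha: 3·4 + 8·4 + 6·2 + 7·5 + 8·3 = 115
Zara: 3·2 + 8·5 + 6·1 + 7·2 + 8·1 = 74
Noah: 3·1 + 8·1 + 6·3 + 7·1 + 8·2 = 52
Carlos: 3·3 + 8·3 + 6·5 + 7·4 + 8·5 = 131
Carlos has the highest Borda score (131).

Carlos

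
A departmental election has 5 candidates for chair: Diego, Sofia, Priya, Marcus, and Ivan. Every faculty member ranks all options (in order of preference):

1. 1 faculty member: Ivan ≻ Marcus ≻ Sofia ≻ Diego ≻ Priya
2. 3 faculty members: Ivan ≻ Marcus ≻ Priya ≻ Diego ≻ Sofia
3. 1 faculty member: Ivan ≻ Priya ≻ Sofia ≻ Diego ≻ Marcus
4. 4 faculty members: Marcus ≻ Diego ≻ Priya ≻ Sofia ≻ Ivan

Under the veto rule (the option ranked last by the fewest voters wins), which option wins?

Diego

Last-place votes: Diego 0, Sofia 3, Priya 1, Marcus 1, Ivan 4.
Diego is ranked last by the fewest voters, so Diego wins.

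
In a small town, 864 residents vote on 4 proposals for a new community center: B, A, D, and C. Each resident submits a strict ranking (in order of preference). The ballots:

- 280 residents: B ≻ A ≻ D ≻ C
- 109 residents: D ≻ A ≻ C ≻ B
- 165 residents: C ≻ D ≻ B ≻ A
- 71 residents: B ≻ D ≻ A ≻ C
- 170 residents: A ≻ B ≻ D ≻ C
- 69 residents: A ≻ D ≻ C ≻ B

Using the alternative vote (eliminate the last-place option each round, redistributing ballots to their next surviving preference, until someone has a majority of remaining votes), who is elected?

B

Round 1: B 351, A 239, D 109, C 165. Eliminate D.
Round 2: B 351, A 348, C 165. Eliminate C.
Round 3: B 516, A 348. B has a majority.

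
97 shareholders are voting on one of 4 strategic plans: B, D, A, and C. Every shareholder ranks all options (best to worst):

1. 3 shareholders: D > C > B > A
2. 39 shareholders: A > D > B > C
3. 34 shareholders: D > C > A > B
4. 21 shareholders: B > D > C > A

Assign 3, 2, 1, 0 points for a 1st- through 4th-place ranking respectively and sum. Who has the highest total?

B: 3·1 + 39·1 + 34·0 + 21·3 = 105
D: 3·3 + 39·2 + 34·3 + 21·2 = 231
A: 3·0 + 39·3 + 34·1 + 21·0 = 151
C: 3·2 + 39·0 + 34·2 + 21·1 = 95
D has the highest Borda score (231).

D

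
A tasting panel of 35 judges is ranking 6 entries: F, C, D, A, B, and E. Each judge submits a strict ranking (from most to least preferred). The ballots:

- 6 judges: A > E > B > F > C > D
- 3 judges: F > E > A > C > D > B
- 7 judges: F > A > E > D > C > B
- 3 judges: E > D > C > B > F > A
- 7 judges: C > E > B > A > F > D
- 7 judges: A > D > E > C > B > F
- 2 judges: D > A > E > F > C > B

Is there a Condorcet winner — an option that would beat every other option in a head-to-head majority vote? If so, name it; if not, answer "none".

A

A vs F: 22–13 for A.
A vs C: 25–10 for A.
A vs D: 30–5 for A.
A vs B: 25–10 for A.
A vs E: 22–13 for A.
A beats every other option head-to-head.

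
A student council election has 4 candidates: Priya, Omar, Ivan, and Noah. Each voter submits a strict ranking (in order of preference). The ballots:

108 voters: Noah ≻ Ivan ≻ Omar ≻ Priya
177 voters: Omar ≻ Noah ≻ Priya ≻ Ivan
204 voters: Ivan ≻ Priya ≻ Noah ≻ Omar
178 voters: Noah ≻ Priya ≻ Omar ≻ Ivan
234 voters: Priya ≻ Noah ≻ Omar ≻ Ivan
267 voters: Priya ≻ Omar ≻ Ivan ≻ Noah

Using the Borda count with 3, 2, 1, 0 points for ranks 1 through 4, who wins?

Priya

Priya: 108·0 + 177·1 + 204·2 + 178·2 + 234·3 + 267·3 = 2444
Omar: 108·1 + 177·3 + 204·0 + 178·1 + 234·1 + 267·2 = 1585
Ivan: 108·2 + 177·0 + 204·3 + 178·0 + 234·0 + 267·1 = 1095
Noah: 108·3 + 177·2 + 204·1 + 178·3 + 234·2 + 267·0 = 1884
Priya has the highest Borda score (2444).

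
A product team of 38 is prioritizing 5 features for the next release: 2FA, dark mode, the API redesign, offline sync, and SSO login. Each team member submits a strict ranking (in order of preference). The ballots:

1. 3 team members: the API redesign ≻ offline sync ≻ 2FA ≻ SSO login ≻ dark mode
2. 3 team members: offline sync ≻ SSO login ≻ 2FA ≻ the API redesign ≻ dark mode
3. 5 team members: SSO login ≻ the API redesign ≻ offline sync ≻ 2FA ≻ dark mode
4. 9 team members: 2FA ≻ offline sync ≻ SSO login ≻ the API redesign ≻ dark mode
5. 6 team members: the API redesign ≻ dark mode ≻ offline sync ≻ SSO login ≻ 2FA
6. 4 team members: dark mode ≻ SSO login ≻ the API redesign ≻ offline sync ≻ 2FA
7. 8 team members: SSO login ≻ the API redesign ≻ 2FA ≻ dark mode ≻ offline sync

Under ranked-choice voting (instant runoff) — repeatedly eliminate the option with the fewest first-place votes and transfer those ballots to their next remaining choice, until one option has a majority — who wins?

SSO login

Round 1: 2FA 9, dark mode 4, the API redesign 9, offline sync 3, SSO login 13. Eliminate offline sync.
Round 2: 2FA 9, dark mode 4, the API redesign 9, SSO login 16. Eliminate dark mode.
Round 3: 2FA 9, the API redesign 9, SSO login 20. SSO login has a majority.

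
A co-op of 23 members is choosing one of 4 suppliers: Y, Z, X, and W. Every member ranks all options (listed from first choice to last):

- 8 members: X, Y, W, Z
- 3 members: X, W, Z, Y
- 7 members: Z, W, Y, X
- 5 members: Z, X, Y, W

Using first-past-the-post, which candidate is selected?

First-place votes: Y 0, Z 12, X 11, W 0.
Z has the most first-place votes.

Z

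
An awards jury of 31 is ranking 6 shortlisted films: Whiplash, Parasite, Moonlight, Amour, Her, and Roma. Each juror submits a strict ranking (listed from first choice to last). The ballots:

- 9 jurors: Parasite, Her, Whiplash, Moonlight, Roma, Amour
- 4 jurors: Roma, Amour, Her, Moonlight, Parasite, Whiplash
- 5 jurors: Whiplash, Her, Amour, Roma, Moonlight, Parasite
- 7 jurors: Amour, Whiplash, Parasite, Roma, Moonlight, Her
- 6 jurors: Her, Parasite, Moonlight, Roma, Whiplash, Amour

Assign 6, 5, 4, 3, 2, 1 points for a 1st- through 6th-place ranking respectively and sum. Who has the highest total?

Her

Whiplash: 9·4 + 4·1 + 5·6 + 7·5 + 6·2 = 117
Parasite: 9·6 + 4·2 + 5·1 + 7·4 + 6·5 = 125
Moonlight: 9·3 + 4·3 + 5·2 + 7·2 + 6·4 = 87
Amour: 9·1 + 4·5 + 5·4 + 7·6 + 6·1 = 97
Her: 9·5 + 4·4 + 5·5 + 7·1 + 6·6 = 129
Roma: 9·2 + 4·6 + 5·3 + 7·3 + 6·3 = 96
Her has the highest Borda score (129).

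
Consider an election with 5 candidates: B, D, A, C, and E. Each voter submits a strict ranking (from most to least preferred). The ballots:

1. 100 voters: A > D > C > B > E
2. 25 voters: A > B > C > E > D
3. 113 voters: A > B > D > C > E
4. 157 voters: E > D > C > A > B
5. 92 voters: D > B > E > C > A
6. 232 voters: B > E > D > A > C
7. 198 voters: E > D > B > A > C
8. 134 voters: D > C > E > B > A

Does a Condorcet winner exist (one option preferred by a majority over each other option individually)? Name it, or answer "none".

Checking pairwise contests:
D beats B 681–370.
E beats D 612–439.
B beats A 656–395.
B beats C 660–391.
B beats E 562–489.
Every option loses at least one head-to-head, so there is no Condorcet winner.

none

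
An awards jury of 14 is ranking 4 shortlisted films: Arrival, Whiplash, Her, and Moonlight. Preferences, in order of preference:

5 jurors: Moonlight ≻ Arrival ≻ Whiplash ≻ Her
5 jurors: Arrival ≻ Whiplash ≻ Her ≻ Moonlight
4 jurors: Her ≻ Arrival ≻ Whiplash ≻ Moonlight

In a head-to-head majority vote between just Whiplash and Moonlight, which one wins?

Whiplash

Voters preferring Whiplash to Moonlight: 9; preferring Moonlight to Whiplash: 5.
Whiplash wins the head-to-head.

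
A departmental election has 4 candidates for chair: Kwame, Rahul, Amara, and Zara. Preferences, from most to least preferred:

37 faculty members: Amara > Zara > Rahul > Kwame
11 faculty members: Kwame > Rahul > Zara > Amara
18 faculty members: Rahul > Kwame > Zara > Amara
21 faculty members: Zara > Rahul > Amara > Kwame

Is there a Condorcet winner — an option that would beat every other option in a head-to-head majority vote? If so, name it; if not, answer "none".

Zara vs Kwame: 58–29 for Zara.
Zara vs Rahul: 58–29 for Zara.
Zara vs Amara: 50–37 for Zara.
Zara beats every other option head-to-head.

Zara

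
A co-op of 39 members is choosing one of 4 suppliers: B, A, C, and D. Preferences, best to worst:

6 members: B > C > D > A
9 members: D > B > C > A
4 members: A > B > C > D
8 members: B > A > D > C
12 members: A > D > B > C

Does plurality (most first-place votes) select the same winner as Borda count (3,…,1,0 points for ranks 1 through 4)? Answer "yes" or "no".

Plurality — first-place votes: B 14, A 16, C 0, D 9. Winner: A.
Borda — scores: B 80, A 64, C 25, D 65. Winner: B.
The two methods disagree.

no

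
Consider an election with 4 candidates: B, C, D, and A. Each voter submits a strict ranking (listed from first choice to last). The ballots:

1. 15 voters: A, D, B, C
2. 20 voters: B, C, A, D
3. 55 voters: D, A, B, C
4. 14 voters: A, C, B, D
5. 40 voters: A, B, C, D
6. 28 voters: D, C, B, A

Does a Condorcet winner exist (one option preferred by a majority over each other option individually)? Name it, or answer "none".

A

A vs B: 124–48 for A.
A vs C: 124–48 for A.
A vs D: 89–83 for A.
A beats every other option head-to-head.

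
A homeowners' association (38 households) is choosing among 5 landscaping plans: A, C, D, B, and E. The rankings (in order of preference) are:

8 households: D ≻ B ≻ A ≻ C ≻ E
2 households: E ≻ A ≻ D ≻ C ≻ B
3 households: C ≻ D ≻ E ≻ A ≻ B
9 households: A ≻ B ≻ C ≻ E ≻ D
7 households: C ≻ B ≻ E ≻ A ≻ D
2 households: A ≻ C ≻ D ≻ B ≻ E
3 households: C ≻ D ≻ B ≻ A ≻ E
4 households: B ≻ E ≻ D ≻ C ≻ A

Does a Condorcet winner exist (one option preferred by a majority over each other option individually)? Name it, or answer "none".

B vs A: 22–16 for B.
B vs C: 21–17 for B.
B vs D: 20–18 for B.
B vs E: 33–5 for B.
B beats every other option head-to-head.

B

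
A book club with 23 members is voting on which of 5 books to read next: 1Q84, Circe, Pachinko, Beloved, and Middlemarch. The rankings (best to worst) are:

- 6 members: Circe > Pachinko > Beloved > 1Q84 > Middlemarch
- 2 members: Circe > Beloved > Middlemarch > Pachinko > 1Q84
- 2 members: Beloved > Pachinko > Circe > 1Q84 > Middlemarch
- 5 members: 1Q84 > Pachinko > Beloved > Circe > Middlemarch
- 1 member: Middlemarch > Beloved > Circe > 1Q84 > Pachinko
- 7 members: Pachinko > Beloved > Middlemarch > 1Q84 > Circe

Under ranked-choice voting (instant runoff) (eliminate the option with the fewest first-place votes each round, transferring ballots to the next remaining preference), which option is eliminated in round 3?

1Q84

Round 1: 1Q84 5, Circe 8, Pachinko 7, Beloved 2, Middlemarch 1. Eliminate Middlemarch.
Round 2: 1Q84 5, Circe 8, Pachinko 7, Beloved 3. Eliminate Beloved.
Round 3: 1Q84 5, Circe 9, Pachinko 9. Eliminate 1Q84.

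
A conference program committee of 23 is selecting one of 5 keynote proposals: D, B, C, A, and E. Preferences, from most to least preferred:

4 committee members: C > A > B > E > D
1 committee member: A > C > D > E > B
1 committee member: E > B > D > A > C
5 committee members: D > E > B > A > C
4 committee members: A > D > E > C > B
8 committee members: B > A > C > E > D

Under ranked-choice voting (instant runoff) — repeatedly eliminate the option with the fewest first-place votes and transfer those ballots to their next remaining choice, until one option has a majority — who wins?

B

Round 1: D 5, B 8, C 4, A 5, E 1. Eliminate E.
Round 2: D 5, B 9, C 4, A 5. Eliminate C.
Round 3: D 5, B 9, A 9. Eliminate D.
Round 4: B 14, A 9. B has a majority.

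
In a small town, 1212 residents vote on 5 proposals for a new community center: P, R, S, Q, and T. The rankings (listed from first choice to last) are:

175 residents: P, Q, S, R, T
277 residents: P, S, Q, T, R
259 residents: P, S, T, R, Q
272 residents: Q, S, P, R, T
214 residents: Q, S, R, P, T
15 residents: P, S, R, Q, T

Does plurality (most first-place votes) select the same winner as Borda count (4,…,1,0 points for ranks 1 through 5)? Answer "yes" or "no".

Plurality — first-place votes: P 726, R 0, S 0, Q 486, T 0. Winner: P.
Borda — scores: P 3662, R 1164, S 3461, Q 3038, T 795. Winner: P.
The two methods agree.

yes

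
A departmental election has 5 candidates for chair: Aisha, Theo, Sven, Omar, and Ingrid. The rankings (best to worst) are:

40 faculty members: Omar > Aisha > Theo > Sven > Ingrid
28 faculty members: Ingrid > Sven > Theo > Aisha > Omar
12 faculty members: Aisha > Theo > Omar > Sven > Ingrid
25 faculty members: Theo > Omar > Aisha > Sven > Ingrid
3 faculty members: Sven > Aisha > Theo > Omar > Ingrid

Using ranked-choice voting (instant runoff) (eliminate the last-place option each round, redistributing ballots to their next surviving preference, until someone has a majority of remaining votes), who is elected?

Round 1: Aisha 12, Theo 25, Sven 3, Omar 40, Ingrid 28. Eliminate Sven.
Round 2: Aisha 15, Theo 25, Omar 40, Ingrid 28. Eliminate Aisha.
Round 3: Theo 40, Omar 40, Ingrid 28. Eliminate Ingrid.
Round 4: Theo 68, Omar 40. Theo has a majority.

Theo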